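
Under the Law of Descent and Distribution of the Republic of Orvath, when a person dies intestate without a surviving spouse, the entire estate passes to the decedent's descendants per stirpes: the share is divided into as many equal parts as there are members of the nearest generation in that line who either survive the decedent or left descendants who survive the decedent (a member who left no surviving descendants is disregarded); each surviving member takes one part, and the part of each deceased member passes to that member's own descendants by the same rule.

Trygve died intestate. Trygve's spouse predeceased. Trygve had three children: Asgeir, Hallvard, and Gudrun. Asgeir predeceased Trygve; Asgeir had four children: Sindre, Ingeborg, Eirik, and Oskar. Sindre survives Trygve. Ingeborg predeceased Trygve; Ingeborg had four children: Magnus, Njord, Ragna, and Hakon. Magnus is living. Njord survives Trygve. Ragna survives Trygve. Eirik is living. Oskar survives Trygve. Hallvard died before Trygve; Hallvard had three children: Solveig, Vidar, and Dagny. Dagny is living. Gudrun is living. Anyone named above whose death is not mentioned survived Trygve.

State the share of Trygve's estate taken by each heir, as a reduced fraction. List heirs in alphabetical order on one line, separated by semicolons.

Dagny 1/9; Eirik 1/12; Gudrun 1/3; Hakon 1/48; Magnus 1/48; Njord 1/48; Oskar 1/12; Ragna 1/48; Sindre 1/12; Solveig 1/9; Vidar 1/9

There is no surviving spouse, so the entire estate passes to Trygve's descendants per stirpes.
The estate is divided into 3 equal shares of 1/3 among Asgeir, Hallvard, Gudrun.
Asgeir predeceased; the 1/3 allotted to Asgeir's branch passes to Asgeir's issue by representation.
The 1/3 is divided into 4 equal shares of 1/12 among Sindre, Ingeborg, Eirik, Oskar.
Sindre is living and takes 1/12.
Ingeborg predeceased; the 1/12 allotted to Ingeborg's branch passes to Ingeborg's issue by representation.
The 1/12 is divided into 4 equal shares of 1/48 among Magnus, Njord, Ragna, Hakon.
Magnus is living and takes 1/48.
Njord is living and takes 1/48.
Ragna is living and takes 1/48.
Hakon is living and takes 1/48.
Eirik is living and takes 1/12.
Oskar is living and takes 1/12.
Hallvard predeceased; the 1/3 allotted to Hallvard's branch passes to Hallvard's issue by representation.
The 1/3 is divided into 3 equal shares of 1/9 among Solveig, Vidar, Dagny.
Solveig is living and takes 1/9.
Vidar is living and takes 1/9.
Dagny is living and takes 1/9.
Gudrun is living and takes 1/3.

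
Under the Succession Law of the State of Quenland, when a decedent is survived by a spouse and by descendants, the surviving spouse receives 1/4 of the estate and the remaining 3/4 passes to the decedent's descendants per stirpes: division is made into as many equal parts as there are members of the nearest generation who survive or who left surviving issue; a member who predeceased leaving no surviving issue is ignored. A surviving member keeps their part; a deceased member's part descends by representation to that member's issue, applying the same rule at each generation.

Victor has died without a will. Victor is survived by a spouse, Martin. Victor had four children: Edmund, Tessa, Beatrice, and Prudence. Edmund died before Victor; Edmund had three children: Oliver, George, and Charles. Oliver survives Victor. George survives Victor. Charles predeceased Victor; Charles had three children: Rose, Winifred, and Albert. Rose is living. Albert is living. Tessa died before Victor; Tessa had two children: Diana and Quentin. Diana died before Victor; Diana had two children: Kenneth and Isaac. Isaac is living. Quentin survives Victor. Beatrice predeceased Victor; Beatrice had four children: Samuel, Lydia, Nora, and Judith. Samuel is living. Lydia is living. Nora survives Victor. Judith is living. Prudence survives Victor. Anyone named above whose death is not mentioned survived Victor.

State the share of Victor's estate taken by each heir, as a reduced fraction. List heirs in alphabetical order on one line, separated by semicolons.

Martin, as surviving spouse, takes 1/4.
The remaining 3/4 passes to Victor's descendants per stirpes.
The 3/4 is divided into 4 equal shares of 3/16 among Edmund, Tessa, Beatrice, Prudence.
Edmund predeceased; the 3/16 allotted to Edmund's branch passes to Edmund's issue by representation.
The 3/16 is divided into 3 equal shares of 1/16 among Oliver, George, Charles.
Oliver is living and takes 1/16.
George is living and takes 1/16.
Charles predeceased; the 1/16 allotted to Charles's branch passes to Charles's issue by representation.
The 1/16 is divided into 3 equal shares of 1/48 among Rose, Winifred, Albert.
Rose is living and takes 1/48.
Winifred is living and takes 1/48.
Albert is living and takes 1/48.
Tessa predeceased; the 3/16 allotted to Tessa's branch passes to Tessa's issue by representation.
The 3/16 is divided into 2 equal shares of 3/32 among Diana, Quentin.
Diana predeceased; the 3/32 allotted to Diana's branch passes to Diana's issue by representation.
The 3/32 is divided into 2 equal shares of 3/64 among Kenneth, Isaac.
Kenneth is living and takes 3/64.
Isaac is living and takes 3/64.
Quentin is living and takes 3/32.
Beatrice predeceased; the 3/16 allotted to Beatrice's branch passes to Beatrice's issue by representation.
The 3/16 is divided into 4 equal shares of 3/64 among Samuel, Lydia, Nora, Judith.
Samuel is living and takes 3/64.
Lydia is living and takes 3/64.
Nora is living and takes 3/64.
Judith is living and takes 3/64.
Prudence is living and takes 3/16.

Albert 1/48; George 1/16; Isaac 3/64; Judith 3/64; Kenneth 3/64; Lydia 3/64; Martin 1/4; Nora 3/64; Oliver 1/16; Prudence 3/16; Quentin 3/32; Rose 1/48; Samuel 3/64; Winifred 1/48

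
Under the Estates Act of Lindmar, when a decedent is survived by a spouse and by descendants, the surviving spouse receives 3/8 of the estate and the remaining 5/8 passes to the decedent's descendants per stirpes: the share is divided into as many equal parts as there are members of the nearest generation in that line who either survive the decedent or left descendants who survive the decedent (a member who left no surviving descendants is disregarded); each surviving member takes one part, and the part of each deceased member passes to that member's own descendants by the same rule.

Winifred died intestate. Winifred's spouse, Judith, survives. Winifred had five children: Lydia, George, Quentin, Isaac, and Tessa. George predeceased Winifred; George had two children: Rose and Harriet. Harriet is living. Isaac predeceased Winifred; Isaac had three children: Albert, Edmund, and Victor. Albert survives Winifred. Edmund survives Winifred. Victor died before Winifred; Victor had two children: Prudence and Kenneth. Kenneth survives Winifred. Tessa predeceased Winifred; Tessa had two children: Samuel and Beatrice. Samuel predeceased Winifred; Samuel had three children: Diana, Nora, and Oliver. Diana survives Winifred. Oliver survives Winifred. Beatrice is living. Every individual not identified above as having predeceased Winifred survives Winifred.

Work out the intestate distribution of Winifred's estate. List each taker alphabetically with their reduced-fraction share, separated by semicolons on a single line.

Albert 1/24; Beatrice 1/16; Diana 1/48; Edmund 1/24; Harriet 1/16; Judith 3/8; Kenneth 1/48; Lydia 1/8; Nora 1/48; Oliver 1/48; Prudence 1/48; Quentin 1/8; Rose 1/16

Judith, as surviving spouse, takes 3/8.
The remaining 5/8 passes to Winifred's descendants per stirpes.
The 5/8 is divided into 5 equal shares of 1/8 among Lydia, George, Quentin, Isaac, Tessa.
Lydia is living and takes 1/8.
George predeceased; the 1/8 allotted to George's branch passes to George's issue by representation.
The 1/8 is divided into 2 equal shares of 1/16 among Rose, Harriet.
Rose is living and takes 1/16.
Harriet is living and takes 1/16.
Quentin is living and takes 1/8.
Isaac predeceased; the 1/8 allotted to Isaac's branch passes to Isaac's issue by representation.
The 1/8 is divided into 3 equal shares of 1/24 among Albert, Edmund, Victor.
Albert is living and takes 1/24.
Edmund is living and takes 1/24.
Victor predeceased; the 1/24 allotted to Victor's branch passes to Victor's issue by representation.
The 1/24 is divided into 2 equal shares of 1/48 among Prudence, Kenneth.
Prudence is living and takes 1/48.
Kenneth is living and takes 1/48.
Tessa predeceased; the 1/8 allotted to Tessa's branch passes to Tessa's issue by representation.
The 1/8 is divided into 2 equal shares of 1/16 among Samuel, Beatrice.
Samuel predeceased; the 1/16 allotted to Samuel's branch passes to Samuel's issue by representation.
The 1/16 is divided into 3 equal shares of 1/48 among Diana, Nora, Oliver.
Diana is living and takes 1/48.
Nora is living and takes 1/48.
Oliver is living and takes 1/48.
Beatrice is living and takes 1/16.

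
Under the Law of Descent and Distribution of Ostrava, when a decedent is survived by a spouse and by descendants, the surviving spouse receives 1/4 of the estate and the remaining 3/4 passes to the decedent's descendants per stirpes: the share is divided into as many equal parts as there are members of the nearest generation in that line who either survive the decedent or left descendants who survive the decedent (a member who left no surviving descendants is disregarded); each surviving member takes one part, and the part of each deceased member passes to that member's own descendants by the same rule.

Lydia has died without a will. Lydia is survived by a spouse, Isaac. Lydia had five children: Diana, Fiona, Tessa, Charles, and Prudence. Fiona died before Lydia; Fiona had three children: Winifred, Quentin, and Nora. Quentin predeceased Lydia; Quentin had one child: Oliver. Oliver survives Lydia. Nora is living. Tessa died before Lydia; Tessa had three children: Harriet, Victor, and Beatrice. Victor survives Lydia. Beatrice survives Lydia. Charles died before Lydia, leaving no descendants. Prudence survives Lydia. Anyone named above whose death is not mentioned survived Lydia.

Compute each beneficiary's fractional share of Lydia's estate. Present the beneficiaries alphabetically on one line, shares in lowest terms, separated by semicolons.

Beatrice 1/16; Diana 3/16; Harriet 1/16; Isaac 1/4; Nora 1/16; Oliver 1/16; Prudence 3/16; Victor 1/16; Winifred 1/16

Isaac, as surviving spouse, takes 1/4.
The remaining 3/4 passes to Lydia's descendants per stirpes.
Charles left no surviving issue, so that branch lapses and is disregarded.
The 3/4 is divided into 4 equal shares of 3/16 among Diana, Fiona, Tessa, Prudence.
Diana is living and takes 3/16.
Fiona predeceased; the 3/16 allotted to Fiona's branch passes to Fiona's issue by representation.
The 3/16 is divided into 3 equal shares of 1/16 among Winifred, Quentin, Nora.
Winifred is living and takes 1/16.
Quentin predeceased; the 1/16 allotted to Quentin's branch passes to Quentin's issue by representation.
Oliver is the sole taker at this level and receives the full 1/16.
Nora is living and takes 1/16.
Tessa predeceased; the 3/16 allotted to Tessa's branch passes to Tessa's issue by representation.
The 3/16 is divided into 3 equal shares of 1/16 among Harriet, Victor, Beatrice.
Harriet is living and takes 1/16.
Victor is living and takes 1/16.
Beatrice is living and takes 1/16.
Prudence is living and takes 3/16.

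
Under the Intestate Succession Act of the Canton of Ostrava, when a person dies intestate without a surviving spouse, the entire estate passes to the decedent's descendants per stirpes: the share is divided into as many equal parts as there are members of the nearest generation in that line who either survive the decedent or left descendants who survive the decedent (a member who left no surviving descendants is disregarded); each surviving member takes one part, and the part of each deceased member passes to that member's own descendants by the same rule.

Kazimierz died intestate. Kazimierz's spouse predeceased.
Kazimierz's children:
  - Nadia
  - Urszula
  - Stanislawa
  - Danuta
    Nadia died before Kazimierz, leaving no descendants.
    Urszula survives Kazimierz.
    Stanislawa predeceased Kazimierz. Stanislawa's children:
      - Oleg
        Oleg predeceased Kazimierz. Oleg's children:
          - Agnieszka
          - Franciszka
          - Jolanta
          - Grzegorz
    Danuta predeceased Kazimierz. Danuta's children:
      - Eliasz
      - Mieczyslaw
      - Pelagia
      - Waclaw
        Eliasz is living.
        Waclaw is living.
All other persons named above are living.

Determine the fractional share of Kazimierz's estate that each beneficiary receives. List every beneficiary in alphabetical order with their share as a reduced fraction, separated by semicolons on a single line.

Agnieszka 1/12; Eliasz 1/12; Franciszka 1/12; Grzegorz 1/12; Jolanta 1/12; Mieczyslaw 1/12; Pelagia 1/12; Urszula 1/3; Waclaw 1/12

There is no surviving spouse, so the entire estate passes to Kazimierz's descendants per stirpes.
Nadia left no surviving issue, so that branch lapses and is disregarded.
The estate is divided into 3 equal shares of 1/3 among Urszula, Stanislawa, Danuta.
Urszula is living and takes 1/3.
Stanislawa predeceased; the 1/3 allotted to Stanislawa's branch passes to Stanislawa's issue by representation.
Oleg's line is the sole branch at this level, so the full 1/3 passes to Oleg's issue by representation.
The 1/3 is divided into 4 equal shares of 1/12 among Agnieszka, Franciszka, Jolanta, Grzegorz.
Agnieszka is living and takes 1/12.
Franciszka is living and takes 1/12.
Jolanta is living and takes 1/12.
Grzegorz is living and takes 1/12.
Danuta predeceased; the 1/3 allotted to Danuta's branch passes to Danuta's issue by representation.
The 1/3 is divided into 4 equal shares of 1/12 among Eliasz, Mieczyslaw, Pelagia, Waclaw.
Eliasz is living and takes 1/12.
Mieczyslaw is living and takes 1/12.
Pelagia is living and takes 1/12.
Waclaw is living and takes 1/12.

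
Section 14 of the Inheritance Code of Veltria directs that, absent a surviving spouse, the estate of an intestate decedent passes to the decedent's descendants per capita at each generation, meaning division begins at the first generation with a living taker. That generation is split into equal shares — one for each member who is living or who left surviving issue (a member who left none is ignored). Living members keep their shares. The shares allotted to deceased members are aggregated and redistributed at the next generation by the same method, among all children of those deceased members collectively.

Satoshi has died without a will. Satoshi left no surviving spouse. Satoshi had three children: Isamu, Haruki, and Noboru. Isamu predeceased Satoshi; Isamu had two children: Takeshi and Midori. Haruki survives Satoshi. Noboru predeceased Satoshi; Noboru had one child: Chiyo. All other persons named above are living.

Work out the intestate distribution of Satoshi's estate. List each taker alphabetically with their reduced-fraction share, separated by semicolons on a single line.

Chiyo 2/9; Haruki 1/3; Midori 2/9; Takeshi 2/9

There is no surviving spouse, so the entire estate passes to Satoshi's descendants per capita at each generation.
At generation 1 (Isamu, Haruki, Noboru) there are 3 shares of (1)/3 = 1/3 each.
Living: Haruki — each takes 1/3.
Deceased: Isamu and Noboru. Their combined 2/3 is pooled and carried to generation 2.
At generation 2 (Takeshi, Midori, Chiyo) there are 3 shares of (2/3)/3 = 2/9 each.
Living: Takeshi, Midori, and Chiyo — each takes 2/9.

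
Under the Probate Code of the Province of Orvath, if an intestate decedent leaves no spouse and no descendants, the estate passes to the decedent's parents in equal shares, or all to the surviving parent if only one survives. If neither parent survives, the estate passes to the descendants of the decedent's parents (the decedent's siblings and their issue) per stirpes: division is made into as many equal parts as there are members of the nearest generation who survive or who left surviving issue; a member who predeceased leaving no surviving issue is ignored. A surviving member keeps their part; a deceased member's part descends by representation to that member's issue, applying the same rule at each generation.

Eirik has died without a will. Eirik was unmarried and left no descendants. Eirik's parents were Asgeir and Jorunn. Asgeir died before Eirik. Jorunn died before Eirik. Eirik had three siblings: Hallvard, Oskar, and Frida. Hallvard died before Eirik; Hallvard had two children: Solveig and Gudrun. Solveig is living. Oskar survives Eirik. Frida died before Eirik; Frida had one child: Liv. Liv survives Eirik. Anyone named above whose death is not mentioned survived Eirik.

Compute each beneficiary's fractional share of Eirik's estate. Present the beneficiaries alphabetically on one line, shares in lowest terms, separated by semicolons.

Gudrun 1/6; Liv 1/3; Oskar 1/3; Solveig 1/6

Neither parent survives and there are no descendants, so the estate passes to Eirik's siblings and their issue per stirpes.
The estate is divided into 3 equal shares of 1/3 among Hallvard, Oskar, Frida.
Hallvard predeceased; the 1/3 allotted to Hallvard's branch passes to Hallvard's issue by representation.
The 1/3 is divided into 2 equal shares of 1/6 among Solveig, Gudrun.
Solveig is living and takes 1/6.
Gudrun is living and takes 1/6.
Oskar is living and takes 1/3.
Frida predeceased; the 1/3 allotted to Frida's branch passes to Frida's issue by representation.
Liv is the sole taker at this level and receives the full 1/3.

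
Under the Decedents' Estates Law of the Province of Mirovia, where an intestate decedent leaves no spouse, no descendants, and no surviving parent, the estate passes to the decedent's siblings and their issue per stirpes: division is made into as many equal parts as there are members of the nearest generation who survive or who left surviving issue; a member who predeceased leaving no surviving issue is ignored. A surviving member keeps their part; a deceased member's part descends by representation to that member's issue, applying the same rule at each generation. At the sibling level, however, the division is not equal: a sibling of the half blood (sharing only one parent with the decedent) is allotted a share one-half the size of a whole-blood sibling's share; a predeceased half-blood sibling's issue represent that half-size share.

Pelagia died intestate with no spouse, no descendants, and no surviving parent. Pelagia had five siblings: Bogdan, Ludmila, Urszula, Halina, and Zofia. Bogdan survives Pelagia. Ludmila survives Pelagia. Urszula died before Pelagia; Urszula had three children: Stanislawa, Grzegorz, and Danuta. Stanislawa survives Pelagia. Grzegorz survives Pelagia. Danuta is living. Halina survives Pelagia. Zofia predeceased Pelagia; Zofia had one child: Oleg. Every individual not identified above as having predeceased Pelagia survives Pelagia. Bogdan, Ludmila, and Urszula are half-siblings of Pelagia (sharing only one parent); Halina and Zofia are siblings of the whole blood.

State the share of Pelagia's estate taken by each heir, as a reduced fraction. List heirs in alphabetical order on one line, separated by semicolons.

Bogdan 1/7; Danuta 1/21; Grzegorz 1/21; Halina 2/7; Ludmila 1/7; Oleg 2/7; Stanislawa 1/21

No spouse, descendants, or parent survives, so the estate passes to Pelagia's siblings per stirpes.
Half-blood siblings count for one-half the weight of whole-blood siblings at the initial division.
Dividing 1 in proportion to weights (total weight 7/2): Bogdan (weight 1/2) → 1/7; Ludmila (weight 1/2) → 1/7; Urszula (weight 1/2) → 1/7; Halina (weight 1) → 2/7; Zofia (weight 1) → 2/7.
Bogdan is living and takes 1/7.
Ludmila is living and takes 1/7.
Urszula predeceased; the 1/7 allotted to Urszula's branch passes to Urszula's issue by representation.
The 1/7 is divided into 3 equal shares of 1/21 among Stanislawa, Grzegorz, Danuta.
Stanislawa is living and takes 1/21.
Grzegorz is living and takes 1/21.
Danuta is living and takes 1/21.
Halina is living and takes 2/7.
Zofia predeceased; the 2/7 allotted to Zofia's branch passes to Zofia's issue by representation.
Oleg is the sole taker at this level and receives the full 2/7.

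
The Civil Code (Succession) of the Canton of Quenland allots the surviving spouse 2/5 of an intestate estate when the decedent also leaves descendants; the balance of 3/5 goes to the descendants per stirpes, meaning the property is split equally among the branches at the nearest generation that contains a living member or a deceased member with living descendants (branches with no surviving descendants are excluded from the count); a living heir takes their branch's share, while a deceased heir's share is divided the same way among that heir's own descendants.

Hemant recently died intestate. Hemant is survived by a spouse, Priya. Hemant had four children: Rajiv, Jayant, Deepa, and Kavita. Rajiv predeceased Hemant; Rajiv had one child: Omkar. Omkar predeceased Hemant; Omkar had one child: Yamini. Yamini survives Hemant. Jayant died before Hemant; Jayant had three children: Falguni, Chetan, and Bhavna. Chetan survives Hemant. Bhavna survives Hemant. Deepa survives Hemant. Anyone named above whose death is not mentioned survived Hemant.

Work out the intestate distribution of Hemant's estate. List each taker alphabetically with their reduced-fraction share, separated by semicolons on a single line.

Bhavna 1/20; Chetan 1/20; Deepa 3/20; Falguni 1/20; Kavita 3/20; Priya 2/5; Yamini 3/20

Priya, as surviving spouse, takes 2/5.
The remaining 3/5 passes to Hemant's descendants per stirpes.
The 3/5 is divided into 4 equal shares of 3/20 among Rajiv, Jayant, Deepa, Kavita.
Rajiv predeceased; the 3/20 allotted to Rajiv's branch passes to Rajiv's issue by representation.
Omkar's line is the sole branch at this level, so the full 3/20 passes to Omkar's issue by representation.
Yamini is the sole taker at this level and receives the full 3/20.
Jayant predeceased; the 3/20 allotted to Jayant's branch passes to Jayant's issue by representation.
The 3/20 is divided into 3 equal shares of 1/20 among Falguni, Chetan, Bhavna.
Falguni is living and takes 1/20.
Chetan is living and takes 1/20.
Bhavna is living and takes 1/20.
Deepa is living and takes 3/20.
Kavita is living and takes 3/20.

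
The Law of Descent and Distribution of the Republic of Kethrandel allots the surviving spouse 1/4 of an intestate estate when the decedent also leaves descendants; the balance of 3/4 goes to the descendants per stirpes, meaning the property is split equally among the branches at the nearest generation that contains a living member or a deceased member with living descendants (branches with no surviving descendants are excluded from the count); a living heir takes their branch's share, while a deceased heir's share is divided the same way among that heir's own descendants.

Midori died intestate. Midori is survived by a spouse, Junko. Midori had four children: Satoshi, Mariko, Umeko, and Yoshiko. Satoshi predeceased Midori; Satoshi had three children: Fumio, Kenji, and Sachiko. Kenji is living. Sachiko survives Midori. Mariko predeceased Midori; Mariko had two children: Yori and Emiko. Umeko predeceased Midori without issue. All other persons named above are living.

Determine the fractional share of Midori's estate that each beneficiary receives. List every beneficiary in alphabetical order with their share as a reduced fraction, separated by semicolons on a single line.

Junko, as surviving spouse, takes 1/4.
The remaining 3/4 passes to Midori's descendants per stirpes.
Umeko left no surviving issue, so that branch lapses and is disregarded.
The 3/4 is divided into 3 equal shares of 1/4 among Satoshi, Mariko, Yoshiko.
Satoshi predeceased; the 1/4 allotted to Satoshi's branch passes to Satoshi's issue by representation.
The 1/4 is divided into 3 equal shares of 1/12 among Fumio, Kenji, Sachiko.
Fumio is living and takes 1/12.
Kenji is living and takes 1/12.
Sachiko is living and takes 1/12.
Mariko predeceased; the 1/4 allotted to Mariko's branch passes to Mariko's issue by representation.
The 1/4 is divided into 2 equal shares of 1/8 among Yori, Emiko.
Yori is living and takes 1/8.
Emiko is living and takes 1/8.
Yoshiko is living and takes 1/4.

Emiko 1/8; Fumio 1/12; Junko 1/4; Kenji 1/12; Sachiko 1/12; Yori 1/8; Yoshiko 1/4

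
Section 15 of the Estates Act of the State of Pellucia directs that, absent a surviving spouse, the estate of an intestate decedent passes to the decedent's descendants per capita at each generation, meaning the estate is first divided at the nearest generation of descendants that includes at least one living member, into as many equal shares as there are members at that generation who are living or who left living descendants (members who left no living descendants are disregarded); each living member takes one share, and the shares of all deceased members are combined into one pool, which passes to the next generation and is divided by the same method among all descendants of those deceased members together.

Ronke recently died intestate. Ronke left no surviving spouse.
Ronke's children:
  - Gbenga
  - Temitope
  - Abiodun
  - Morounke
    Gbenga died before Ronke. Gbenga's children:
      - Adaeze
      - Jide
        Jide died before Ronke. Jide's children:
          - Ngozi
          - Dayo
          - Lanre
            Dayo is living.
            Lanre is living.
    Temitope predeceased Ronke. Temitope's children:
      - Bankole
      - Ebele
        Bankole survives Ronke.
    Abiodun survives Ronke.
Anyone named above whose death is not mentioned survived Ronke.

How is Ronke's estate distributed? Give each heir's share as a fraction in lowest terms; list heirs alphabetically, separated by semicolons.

Abiodun 1/4; Adaeze 1/8; Bankole 1/8; Dayo 1/24; Ebele 1/8; Lanre 1/24; Morounke 1/4; Ngozi 1/24

There is no surviving spouse, so the entire estate passes to Ronke's descendants per capita at each generation.
At generation 1 (Gbenga, Temitope, Abiodun, Morounke) there are 4 shares of (1)/4 = 1/4 each.
Living: Abiodun and Morounke — each takes 1/4.
Deceased: Gbenga and Temitope. Their combined 1/2 is pooled and carried to generation 2.
At generation 2 (Adaeze, Jide, Bankole, Ebele) there are 4 shares of (1/2)/4 = 1/8 each.
Living: Adaeze, Bankole, and Ebele — each takes 1/8.
Deceased: Jide. That 1/8 share is carried to generation 3.
At generation 3 (Ngozi, Dayo, Lanre) there are 3 shares of (1/8)/3 = 1/24 each.
Living: Ngozi, Dayo, and Lanre — each takes 1/24.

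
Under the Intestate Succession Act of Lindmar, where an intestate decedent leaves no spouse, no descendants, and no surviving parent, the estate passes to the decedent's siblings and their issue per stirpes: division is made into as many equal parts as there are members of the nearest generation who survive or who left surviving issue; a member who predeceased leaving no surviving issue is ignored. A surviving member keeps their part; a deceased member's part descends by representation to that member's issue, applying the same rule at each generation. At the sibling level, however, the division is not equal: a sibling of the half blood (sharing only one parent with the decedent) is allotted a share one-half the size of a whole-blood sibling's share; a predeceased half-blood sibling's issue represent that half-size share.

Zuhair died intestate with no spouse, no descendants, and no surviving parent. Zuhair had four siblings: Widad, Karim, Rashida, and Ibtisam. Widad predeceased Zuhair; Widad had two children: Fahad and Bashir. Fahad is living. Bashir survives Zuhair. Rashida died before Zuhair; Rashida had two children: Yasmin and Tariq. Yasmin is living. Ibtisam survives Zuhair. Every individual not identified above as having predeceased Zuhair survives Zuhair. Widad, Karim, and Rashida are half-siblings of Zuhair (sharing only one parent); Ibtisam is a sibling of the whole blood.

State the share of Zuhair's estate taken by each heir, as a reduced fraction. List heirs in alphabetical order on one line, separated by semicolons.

No spouse, descendants, or parent survives, so the estate passes to Zuhair's siblings per stirpes.
Half-blood siblings count for one-half the weight of whole-blood siblings at the initial division.
Dividing 1 in proportion to weights (total weight 5/2): Widad (weight 1/2) → 1/5; Karim (weight 1/2) → 1/5; Rashida (weight 1/2) → 1/5; Ibtisam (weight 1) → 2/5.
Widad predeceased; the 1/5 allotted to Widad's branch passes to Widad's issue by representation.
The 1/5 is divided into 2 equal shares of 1/10 among Fahad, Bashir.
Fahad is living and takes 1/10.
Bashir is living and takes 1/10.
Karim is living and takes 1/5.
Rashida predeceased; the 1/5 allotted to Rashida's branch passes to Rashida's issue by representation.
The 1/5 is divided into 2 equal shares of 1/10 among Yasmin, Tariq.
Yasmin is living and takes 1/10.
Tariq is living and takes 1/10.
Ibtisam is living and takes 2/5.

Bashir 1/10; Fahad 1/10; Ibtisam 2/5; Karim 1/5; Tariq 1/10; Yasmin 1/10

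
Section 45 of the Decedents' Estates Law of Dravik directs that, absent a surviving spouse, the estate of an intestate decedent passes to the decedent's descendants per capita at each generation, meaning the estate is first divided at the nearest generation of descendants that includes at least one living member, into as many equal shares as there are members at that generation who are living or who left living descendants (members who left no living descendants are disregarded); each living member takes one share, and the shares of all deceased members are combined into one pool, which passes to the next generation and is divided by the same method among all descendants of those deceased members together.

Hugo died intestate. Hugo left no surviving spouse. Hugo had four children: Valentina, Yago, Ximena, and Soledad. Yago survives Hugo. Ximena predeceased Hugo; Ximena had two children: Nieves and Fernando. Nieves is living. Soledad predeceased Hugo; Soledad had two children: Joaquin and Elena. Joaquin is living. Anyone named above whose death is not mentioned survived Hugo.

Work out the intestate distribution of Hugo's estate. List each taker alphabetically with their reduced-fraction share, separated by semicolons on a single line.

There is no surviving spouse, so the entire estate passes to Hugo's descendants per capita at each generation.
At generation 1 (Valentina, Yago, Ximena, Soledad) there are 4 shares of (1)/4 = 1/4 each.
Living: Valentina and Yago — each takes 1/4.
Deceased: Ximena and Soledad. Their combined 1/2 is pooled and carried to generation 2.
At generation 2 (Nieves, Fernando, Joaquin, Elena) there are 4 shares of (1/2)/4 = 1/8 each.
Living: Nieves, Fernando, Joaquin, and Elena — each takes 1/8.

Elena 1/8; Fernando 1/8; Joaquin 1/8; Nieves 1/8; Valentina 1/4; Yago 1/4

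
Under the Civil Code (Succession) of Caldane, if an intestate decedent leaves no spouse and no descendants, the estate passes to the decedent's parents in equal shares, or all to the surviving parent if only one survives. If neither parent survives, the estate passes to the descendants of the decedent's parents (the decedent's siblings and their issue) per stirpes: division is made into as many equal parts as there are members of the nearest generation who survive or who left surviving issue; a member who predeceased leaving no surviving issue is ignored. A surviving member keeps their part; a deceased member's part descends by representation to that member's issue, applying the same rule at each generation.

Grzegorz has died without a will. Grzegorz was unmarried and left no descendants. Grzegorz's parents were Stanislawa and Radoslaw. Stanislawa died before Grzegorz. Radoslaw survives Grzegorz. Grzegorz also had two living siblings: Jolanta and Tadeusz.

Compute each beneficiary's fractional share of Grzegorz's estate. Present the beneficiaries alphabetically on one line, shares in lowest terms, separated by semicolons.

Only one parent, Radoslaw, survives, so Radoslaw takes the entire estate. The siblings take nothing because a surviving parent has priority.

Radoslaw 1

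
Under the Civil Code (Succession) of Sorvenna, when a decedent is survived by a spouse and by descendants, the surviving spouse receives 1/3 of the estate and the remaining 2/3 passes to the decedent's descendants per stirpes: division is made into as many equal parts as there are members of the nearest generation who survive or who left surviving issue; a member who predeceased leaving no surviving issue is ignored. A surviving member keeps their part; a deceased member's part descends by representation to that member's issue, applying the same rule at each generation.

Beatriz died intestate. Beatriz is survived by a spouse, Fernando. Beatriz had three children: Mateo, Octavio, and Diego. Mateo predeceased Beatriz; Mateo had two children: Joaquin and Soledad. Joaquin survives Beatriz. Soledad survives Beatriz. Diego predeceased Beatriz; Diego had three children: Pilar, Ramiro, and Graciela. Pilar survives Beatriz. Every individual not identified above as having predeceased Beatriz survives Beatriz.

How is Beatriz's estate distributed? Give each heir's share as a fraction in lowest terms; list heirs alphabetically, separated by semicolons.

Fernando, as surviving spouse, takes 1/3.
The remaining 2/3 passes to Beatriz's descendants per stirpes.
The 2/3 is divided into 3 equal shares of 2/9 among Mateo, Octavio, Diego.
Mateo predeceased; the 2/9 allotted to Mateo's branch passes to Mateo's issue by representation.
The 2/9 is divided into 2 equal shares of 1/9 among Joaquin, Soledad.
Joaquin is living and takes 1/9.
Soledad is living and takes 1/9.
Octavio is living and takes 2/9.
Diego predeceased; the 2/9 allotted to Diego's branch passes to Diego's issue by representation.
The 2/9 is divided into 3 equal shares of 2/27 among Pilar, Ramiro, Graciela.
Pilar is living and takes 2/27.
Ramiro is living and takes 2/27.
Graciela is living and takes 2/27.

Fernando 1/3; Graciela 2/27; Joaquin 1/9; Octavio 2/9; Pilar 2/27; Ramiro 2/27; Soledad 1/9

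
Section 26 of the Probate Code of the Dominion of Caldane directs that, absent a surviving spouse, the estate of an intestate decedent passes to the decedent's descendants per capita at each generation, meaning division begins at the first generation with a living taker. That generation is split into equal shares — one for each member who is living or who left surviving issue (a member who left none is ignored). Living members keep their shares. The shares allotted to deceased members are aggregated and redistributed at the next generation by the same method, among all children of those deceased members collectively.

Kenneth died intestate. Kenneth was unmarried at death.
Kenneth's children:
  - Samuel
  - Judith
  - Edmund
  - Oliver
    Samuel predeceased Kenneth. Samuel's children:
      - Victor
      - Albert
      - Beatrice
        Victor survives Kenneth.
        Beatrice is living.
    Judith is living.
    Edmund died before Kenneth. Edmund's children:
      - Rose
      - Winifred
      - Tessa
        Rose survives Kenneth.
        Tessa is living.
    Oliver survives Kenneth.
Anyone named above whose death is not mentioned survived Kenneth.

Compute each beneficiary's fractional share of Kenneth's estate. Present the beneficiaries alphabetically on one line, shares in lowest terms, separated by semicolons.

Albert 1/12; Beatrice 1/12; Judith 1/4; Oliver 1/4; Rose 1/12; Tessa 1/12; Victor 1/12; Winifred 1/12

There is no surviving spouse, so the entire estate passes to Kenneth's descendants per capita at each generation.
At generation 1 (Samuel, Judith, Edmund, Oliver) there are 4 shares of (1)/4 = 1/4 each.
Living: Judith and Oliver — each takes 1/4.
Deceased: Samuel and Edmund. Their combined 1/2 is pooled and carried to generation 2.
At generation 2 (Victor, Albert, Beatrice, Rose, Winifred, Tessa) there are 6 shares of (1/2)/6 = 1/12 each.
Living: Victor, Albert, Beatrice, Rose, Winifred, and Tessa — each takes 1/12.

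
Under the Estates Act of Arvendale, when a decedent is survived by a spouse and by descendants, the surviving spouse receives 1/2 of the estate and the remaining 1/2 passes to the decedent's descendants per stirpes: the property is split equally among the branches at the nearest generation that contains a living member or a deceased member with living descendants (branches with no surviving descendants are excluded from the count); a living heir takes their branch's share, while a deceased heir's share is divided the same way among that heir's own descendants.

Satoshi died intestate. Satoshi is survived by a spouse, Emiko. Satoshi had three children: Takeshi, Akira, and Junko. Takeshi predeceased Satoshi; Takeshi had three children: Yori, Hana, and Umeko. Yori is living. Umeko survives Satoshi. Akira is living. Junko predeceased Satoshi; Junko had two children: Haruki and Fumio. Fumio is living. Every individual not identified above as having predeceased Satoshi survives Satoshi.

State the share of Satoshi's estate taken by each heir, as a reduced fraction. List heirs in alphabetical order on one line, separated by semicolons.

Akira 1/6; Emiko 1/2; Fumio 1/12; Hana 1/18; Haruki 1/12; Umeko 1/18; Yori 1/18

Emiko, as surviving spouse, takes 1/2.
The remaining 1/2 passes to Satoshi's descendants per stirpes.
The 1/2 is divided into 3 equal shares of 1/6 among Takeshi, Akira, Junko.
Takeshi predeceased; the 1/6 allotted to Takeshi's branch passes to Takeshi's issue by representation.
The 1/6 is divided into 3 equal shares of 1/18 among Yori, Hana, Umeko.
Yori is living and takes 1/18.
Hana is living and takes 1/18.
Umeko is living and takes 1/18.
Akira is living and takes 1/6.
Junko predeceased; the 1/6 allotted to Junko's branch passes to Junko's issue by representation.
The 1/6 is divided into 2 equal shares of 1/12 among Haruki, Fumio.
Haruki is living and takes 1/12.
Fumio is living and takes 1/12.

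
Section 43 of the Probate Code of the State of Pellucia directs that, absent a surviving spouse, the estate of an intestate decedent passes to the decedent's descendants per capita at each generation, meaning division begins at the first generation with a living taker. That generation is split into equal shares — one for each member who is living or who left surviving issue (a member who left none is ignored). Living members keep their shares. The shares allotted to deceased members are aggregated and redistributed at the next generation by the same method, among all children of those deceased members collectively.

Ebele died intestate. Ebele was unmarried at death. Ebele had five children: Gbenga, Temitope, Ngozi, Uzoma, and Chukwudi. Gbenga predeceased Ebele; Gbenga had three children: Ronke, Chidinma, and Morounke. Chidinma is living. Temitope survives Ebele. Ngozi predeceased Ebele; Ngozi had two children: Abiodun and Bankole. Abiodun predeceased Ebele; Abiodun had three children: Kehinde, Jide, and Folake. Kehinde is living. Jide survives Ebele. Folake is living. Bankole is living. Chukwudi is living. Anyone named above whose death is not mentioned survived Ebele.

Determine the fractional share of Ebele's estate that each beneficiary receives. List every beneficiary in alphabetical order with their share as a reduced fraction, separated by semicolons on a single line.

Bankole 2/25; Chidinma 2/25; Chukwudi 1/5; Folake 2/75; Jide 2/75; Kehinde 2/75; Morounke 2/25; Ronke 2/25; Temitope 1/5; Uzoma 1/5

There is no surviving spouse, so the entire estate passes to Ebele's descendants per capita at each generation.
At generation 1 (Gbenga, Temitope, Ngozi, Uzoma, Chukwudi) there are 5 shares of (1)/5 = 1/5 each.
Living: Temitope, Uzoma, and Chukwudi — each takes 1/5.
Deceased: Gbenga and Ngozi. Their combined 2/5 is pooled and carried to generation 2.
At generation 2 (Ronke, Chidinma, Morounke, Abiodun, Bankole) there are 5 shares of (2/5)/5 = 2/25 each.
Living: Ronke, Chidinma, Morounke, and Bankole — each takes 2/25.
Deceased: Abiodun. That 2/25 share is carried to generation 3.
At generation 3 (Kehinde, Jide, Folake) there are 3 shares of (2/25)/3 = 2/75 each.
Living: Kehinde, Jide, and Folake — each takes 2/75.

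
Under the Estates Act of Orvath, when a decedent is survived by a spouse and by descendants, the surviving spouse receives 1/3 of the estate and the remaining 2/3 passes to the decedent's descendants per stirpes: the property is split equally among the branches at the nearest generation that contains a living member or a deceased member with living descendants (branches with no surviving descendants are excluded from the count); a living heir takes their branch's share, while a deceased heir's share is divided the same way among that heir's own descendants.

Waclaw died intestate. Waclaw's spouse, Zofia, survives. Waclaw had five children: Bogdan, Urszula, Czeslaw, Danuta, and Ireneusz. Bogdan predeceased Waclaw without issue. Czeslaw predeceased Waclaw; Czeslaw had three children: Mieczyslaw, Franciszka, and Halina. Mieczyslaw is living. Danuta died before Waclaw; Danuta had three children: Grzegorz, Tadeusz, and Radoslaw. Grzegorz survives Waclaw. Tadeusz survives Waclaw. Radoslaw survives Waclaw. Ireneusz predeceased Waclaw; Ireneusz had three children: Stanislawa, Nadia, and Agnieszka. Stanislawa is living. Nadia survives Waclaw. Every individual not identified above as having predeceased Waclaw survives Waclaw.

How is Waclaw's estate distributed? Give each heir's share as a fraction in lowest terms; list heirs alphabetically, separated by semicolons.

Agnieszka 1/18; Franciszka 1/18; Grzegorz 1/18; Halina 1/18; Mieczyslaw 1/18; Nadia 1/18; Radoslaw 1/18; Stanislawa 1/18; Tadeusz 1/18; Urszula 1/6; Zofia 1/3

Zofia, as surviving spouse, takes 1/3.
The remaining 2/3 passes to Waclaw's descendants per stirpes.
Bogdan left no surviving issue, so that branch lapses and is disregarded.
The 2/3 is divided into 4 equal shares of 1/6 among Urszula, Czeslaw, Danuta, Ireneusz.
Urszula is living and takes 1/6.
Czeslaw predeceased; the 1/6 allotted to Czeslaw's branch passes to Czeslaw's issue by representation.
The 1/6 is divided into 3 equal shares of 1/18 among Mieczyslaw, Franciszka, Halina.
Mieczyslaw is living and takes 1/18.
Franciszka is living and takes 1/18.
Halina is living and takes 1/18.
Danuta predeceased; the 1/6 allotted to Danuta's branch passes to Danuta's issue by representation.
The 1/6 is divided into 3 equal shares of 1/18 among Grzegorz, Tadeusz, Radoslaw.
Grzegorz is living and takes 1/18.
Tadeusz is living and takes 1/18.
Radoslaw is living and takes 1/18.
Ireneusz predeceased; the 1/6 allotted to Ireneusz's branch passes to Ireneusz's issue by representation.
The 1/6 is divided into 3 equal shares of 1/18 among Stanislawa, Nadia, Agnieszka.
Stanislawa is living and takes 1/18.
Nadia is living and takes 1/18.
Agnieszka is living and takes 1/18.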